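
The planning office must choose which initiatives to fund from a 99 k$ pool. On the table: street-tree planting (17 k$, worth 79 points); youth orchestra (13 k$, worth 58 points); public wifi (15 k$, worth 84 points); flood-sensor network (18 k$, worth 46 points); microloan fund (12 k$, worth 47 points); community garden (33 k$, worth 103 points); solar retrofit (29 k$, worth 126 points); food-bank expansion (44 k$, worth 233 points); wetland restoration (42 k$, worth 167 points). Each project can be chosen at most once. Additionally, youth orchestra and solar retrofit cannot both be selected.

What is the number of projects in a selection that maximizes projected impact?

Optimal total is 458.
For example youth orchestra + food-bank expansion + wetland restoration achieves it, using 99 k$.
Any selection reaching 458 contains exactly 3 projects.

3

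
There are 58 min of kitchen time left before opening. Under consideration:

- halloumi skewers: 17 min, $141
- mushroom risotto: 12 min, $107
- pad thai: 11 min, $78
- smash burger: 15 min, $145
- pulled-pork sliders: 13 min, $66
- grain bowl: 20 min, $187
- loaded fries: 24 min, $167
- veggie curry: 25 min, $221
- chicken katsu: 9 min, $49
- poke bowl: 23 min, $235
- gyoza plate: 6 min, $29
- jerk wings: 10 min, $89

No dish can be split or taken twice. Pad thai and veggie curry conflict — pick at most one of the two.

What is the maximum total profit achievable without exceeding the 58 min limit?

567

Taking smash burger + grain bowl + poke bowl: 58 min used, 567 in profit.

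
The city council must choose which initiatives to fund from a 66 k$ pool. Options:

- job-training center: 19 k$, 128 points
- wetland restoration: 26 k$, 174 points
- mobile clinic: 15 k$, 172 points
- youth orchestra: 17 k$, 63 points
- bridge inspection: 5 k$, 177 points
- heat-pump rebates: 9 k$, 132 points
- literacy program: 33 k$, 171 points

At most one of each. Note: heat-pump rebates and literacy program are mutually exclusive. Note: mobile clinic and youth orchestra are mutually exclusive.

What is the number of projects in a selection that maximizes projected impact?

4

Best achievable projected impact is 655.
wetland restoration + mobile clinic + bridge inspection + heat-pump rebates hits 655 at 55 k$.
All optima have 4 projects.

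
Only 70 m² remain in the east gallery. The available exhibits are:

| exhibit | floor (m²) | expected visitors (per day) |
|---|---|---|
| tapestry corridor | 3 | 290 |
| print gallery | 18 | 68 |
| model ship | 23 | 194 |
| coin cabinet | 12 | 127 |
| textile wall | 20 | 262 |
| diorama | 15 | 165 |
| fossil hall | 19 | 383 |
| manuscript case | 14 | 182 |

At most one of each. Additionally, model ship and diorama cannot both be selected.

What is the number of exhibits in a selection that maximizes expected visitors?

5

The maximum expected visitors within 70 m² is 1244.
One optimal bundle: tapestry corridor + coin cabinet + textile wall + fossil hall + manuscript case (68 m²).
All optima have 5 exhibits.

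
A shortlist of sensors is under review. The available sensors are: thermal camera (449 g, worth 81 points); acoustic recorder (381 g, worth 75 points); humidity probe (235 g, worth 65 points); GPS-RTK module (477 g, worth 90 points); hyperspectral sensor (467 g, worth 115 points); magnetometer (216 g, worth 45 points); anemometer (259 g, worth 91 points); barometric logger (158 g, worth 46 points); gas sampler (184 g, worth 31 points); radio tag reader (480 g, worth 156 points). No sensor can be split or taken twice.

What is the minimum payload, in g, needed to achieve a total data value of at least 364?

Look for the lowest-payload combination reaching 364.
acoustic recorder + anemometer + barometric logger + radio tag reader reaches 368 using 1278 g.
No combination under 1278 g hits 364.

1278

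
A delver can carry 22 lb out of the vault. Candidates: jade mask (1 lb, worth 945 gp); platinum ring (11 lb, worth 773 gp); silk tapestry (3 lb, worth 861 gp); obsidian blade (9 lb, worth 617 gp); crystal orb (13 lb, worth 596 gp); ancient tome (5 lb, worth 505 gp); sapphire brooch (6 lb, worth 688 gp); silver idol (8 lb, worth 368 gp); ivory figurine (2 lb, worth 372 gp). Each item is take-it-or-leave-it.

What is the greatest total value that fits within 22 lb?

Taking the top-ratio items first gives jade mask + silk tapestry + ancient tome + sapphire brooch + ivory figurine for 3371 (17 lb).
Dropping ancient tome frees 5 lb; slotting in obsidian blade (9 lb) lifts the total to 3483 at 21 lb.
The spare 1 lb is too small for any remaining item, and no exchange beats 3483.

3483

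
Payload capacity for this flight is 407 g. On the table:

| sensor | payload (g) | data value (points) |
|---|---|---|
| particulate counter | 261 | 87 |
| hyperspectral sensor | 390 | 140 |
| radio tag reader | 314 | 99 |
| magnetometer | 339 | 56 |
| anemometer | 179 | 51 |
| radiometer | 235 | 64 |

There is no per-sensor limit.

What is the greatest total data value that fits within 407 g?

By data value per g: hyperspectral sensor 0.36, particulate counter 0.33, radio tag reader 0.32, anemometer 0.28 lead.
Taking hyperspectral sensor: 390 g used, 140 in data value.

140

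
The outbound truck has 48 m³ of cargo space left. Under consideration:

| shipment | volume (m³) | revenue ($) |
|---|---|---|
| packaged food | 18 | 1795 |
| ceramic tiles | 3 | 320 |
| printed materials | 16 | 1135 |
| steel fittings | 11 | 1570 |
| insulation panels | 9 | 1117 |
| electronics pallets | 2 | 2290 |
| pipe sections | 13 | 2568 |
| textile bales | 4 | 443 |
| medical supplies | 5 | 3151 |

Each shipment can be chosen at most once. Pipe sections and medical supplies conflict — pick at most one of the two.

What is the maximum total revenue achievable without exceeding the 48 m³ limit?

10243

Packaged food + ceramic tiles + steel fittings + insulation panels + electronics pallets + medical supplies uses 48 of the 48 m³ and totals 10243.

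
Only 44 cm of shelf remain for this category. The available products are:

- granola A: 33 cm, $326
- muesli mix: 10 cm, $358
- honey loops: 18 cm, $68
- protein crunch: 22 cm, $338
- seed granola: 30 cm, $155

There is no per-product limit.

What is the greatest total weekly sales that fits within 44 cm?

1432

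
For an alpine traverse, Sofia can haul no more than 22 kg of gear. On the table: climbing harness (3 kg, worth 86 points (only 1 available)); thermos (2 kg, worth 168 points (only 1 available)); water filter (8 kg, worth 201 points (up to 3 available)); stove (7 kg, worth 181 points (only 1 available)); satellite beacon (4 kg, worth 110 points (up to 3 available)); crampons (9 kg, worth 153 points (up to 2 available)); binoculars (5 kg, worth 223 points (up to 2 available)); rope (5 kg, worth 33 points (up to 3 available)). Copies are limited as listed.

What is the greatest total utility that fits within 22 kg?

By utility per kg: thermos 84.00, binoculars 44.60, climbing harness 28.67, satellite beacon 27.50 lead.
The ratio heuristic lands on climbing harness + thermos + satellite beacon + 2×binoculars (810) but leaves 3 kg idle.
Replace satellite beacon with stove: the trade gains 71 net, giving 881 at 22 kg.
That's the maximum — no swap from here does better than 881.

881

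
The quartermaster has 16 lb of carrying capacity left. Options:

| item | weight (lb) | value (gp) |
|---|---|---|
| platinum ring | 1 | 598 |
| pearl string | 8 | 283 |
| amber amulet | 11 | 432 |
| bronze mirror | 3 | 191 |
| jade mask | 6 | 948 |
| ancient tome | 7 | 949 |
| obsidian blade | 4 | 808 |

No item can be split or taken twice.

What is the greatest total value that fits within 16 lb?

2546

By value per lb: platinum ring 598.00, obsidian blade 202.00, jade mask 158.00 lead.
Filling by ratio: platinum ring + bronze mirror + jade mask + obsidian blade for 2545, with 2 lb left unused.
Replace jade mask with ancient tome: the trade gains 1 net, giving 2546 at 15 lb.
The closest alternative, platinum ring + bronze mirror + jade mask + obsidian blade, reaches only 2545.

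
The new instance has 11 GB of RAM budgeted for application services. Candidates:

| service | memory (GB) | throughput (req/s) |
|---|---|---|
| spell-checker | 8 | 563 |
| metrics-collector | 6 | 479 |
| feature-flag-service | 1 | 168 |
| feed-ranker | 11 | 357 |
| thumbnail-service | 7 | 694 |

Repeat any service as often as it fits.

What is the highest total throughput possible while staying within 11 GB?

1848

11×feature-flag-service uses 11 of the 11 GB and totals 1848.
Nothing else within 11 GB beats 1848.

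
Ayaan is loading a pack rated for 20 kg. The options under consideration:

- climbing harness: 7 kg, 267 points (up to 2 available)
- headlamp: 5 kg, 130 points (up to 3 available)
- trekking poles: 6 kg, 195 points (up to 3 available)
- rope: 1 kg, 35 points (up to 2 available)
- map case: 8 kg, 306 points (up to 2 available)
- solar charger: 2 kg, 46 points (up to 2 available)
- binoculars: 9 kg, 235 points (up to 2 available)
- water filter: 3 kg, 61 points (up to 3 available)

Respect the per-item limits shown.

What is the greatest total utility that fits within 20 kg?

729

By utility per kg: map case 38.25, climbing harness 38.14, rope 35.00, trekking poles 32.50 lead.
Taking the top-ratio items first gives 2×rope + 2×map case + solar charger for 728 (20 kg).
Reworking the packing: 2×climbing harness + trekking poles uses 20 kg and improves the total to 729.
Every other selection either busts 20 kg or exceeds an availability limit or fails to beat 729.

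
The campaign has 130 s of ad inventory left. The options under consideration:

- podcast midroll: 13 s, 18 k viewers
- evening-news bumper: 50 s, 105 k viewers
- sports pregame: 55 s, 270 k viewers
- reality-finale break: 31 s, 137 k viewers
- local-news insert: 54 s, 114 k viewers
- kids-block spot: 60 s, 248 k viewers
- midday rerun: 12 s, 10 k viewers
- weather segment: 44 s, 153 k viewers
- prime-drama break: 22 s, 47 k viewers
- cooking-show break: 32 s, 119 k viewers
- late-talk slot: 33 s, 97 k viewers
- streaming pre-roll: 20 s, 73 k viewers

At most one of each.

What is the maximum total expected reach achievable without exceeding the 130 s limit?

560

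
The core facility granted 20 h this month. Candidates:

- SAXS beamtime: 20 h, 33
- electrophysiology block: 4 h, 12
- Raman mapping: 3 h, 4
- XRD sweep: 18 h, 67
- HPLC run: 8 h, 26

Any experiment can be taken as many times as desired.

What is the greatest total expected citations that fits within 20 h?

67

Taking XRD sweep: 18 h used, 67 in expected citations.
No other feasible combination exceeds 67.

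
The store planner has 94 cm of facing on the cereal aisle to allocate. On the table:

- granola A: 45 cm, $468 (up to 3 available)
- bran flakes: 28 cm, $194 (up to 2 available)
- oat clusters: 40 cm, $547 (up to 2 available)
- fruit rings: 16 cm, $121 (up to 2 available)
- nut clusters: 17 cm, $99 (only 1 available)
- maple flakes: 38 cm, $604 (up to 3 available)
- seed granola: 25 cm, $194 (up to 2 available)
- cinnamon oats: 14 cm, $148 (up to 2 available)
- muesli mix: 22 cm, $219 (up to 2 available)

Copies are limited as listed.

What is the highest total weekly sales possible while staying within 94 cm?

1356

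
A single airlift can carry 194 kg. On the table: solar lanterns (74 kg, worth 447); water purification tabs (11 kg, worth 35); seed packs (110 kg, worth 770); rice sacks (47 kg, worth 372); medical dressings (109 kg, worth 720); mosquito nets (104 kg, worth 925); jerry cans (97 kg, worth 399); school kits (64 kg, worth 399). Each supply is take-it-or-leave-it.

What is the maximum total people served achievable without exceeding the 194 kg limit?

1407

By people served per kg: mosquito nets 8.89, rice sacks 7.91, seed packs 7.00, medical dressings 6.61 lead.
The ratio heuristic lands on water purification tabs + rice sacks + mosquito nets (1332) but leaves 32 kg idle.
The 47 kg tied up in rice sacks is better spent on solar lanterns — total rises to 1407 (189 kg).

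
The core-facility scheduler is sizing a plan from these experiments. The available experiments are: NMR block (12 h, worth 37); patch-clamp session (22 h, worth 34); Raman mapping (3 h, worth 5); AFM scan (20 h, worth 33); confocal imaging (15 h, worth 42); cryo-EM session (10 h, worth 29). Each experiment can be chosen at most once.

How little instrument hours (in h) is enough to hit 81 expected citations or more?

30

Look for the lowest-instrument combination reaching 81.
Taking NMR block + Raman mapping + confocal imaging gives 84 (≥ 81) for 30 h.
No combination under 30 h hits 81.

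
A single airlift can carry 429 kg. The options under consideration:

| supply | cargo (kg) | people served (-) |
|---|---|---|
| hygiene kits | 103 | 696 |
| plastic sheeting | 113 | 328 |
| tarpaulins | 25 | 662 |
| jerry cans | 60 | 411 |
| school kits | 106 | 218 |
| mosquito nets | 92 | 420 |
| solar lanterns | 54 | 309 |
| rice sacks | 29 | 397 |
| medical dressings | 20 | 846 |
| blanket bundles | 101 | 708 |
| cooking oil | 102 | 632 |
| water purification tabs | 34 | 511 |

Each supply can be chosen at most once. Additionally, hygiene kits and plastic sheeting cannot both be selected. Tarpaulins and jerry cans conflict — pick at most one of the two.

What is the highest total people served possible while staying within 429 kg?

Density check — medical dressings 42.30, tarpaulins 26.48, water purification tabs 15.03 are the best per kg.
Best packing: hygiene kits + tarpaulins + rice sacks + medical dressings + blanket bundles + cooking oil + water purification tabs — 414 kg, 4452 total.
Runner-up hygiene kits + tarpaulins + mosquito nets + rice sacks + medical dressings + blanket bundles + water purification tabs tops out at 4240.

4452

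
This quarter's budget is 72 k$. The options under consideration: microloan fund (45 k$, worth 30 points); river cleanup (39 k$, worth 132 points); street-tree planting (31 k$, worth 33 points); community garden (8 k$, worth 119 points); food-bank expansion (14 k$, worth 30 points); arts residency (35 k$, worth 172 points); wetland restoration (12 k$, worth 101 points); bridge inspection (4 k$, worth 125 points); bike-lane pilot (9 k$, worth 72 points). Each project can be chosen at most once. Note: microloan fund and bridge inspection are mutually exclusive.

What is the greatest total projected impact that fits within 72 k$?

589

Community garden + arts residency + wetland restoration + bridge inspection + bike-lane pilot uses 68 of the 72 k$ and totals 589.
Nothing else feasible within 72 k$ beats 589.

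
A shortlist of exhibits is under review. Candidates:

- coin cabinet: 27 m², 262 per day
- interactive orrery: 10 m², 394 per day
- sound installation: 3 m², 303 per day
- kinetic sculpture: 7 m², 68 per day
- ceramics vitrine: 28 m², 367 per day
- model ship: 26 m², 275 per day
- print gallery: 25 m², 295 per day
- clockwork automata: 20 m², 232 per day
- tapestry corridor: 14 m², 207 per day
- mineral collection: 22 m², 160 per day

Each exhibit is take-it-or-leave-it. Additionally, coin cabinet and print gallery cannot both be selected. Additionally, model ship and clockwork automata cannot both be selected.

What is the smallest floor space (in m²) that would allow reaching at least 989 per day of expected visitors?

38

Look for the lowest-floor combination reaching 989.
Taking interactive orrery + sound installation + print gallery gives 992 (≥ 989) for 38 m².
No combination under 38 m² hits 989.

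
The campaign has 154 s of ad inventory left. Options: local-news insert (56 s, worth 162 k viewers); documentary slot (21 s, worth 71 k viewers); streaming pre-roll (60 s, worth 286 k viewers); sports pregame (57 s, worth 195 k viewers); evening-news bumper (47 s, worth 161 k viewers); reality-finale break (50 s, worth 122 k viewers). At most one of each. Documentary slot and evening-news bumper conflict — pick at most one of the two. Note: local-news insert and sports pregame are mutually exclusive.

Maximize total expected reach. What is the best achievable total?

552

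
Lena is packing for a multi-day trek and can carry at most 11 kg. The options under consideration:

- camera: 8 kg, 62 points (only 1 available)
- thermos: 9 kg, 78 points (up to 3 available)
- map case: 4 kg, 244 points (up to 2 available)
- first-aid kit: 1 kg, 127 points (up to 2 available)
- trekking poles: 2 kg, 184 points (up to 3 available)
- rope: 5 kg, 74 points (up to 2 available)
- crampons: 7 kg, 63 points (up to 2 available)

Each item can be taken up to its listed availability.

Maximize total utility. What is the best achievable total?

923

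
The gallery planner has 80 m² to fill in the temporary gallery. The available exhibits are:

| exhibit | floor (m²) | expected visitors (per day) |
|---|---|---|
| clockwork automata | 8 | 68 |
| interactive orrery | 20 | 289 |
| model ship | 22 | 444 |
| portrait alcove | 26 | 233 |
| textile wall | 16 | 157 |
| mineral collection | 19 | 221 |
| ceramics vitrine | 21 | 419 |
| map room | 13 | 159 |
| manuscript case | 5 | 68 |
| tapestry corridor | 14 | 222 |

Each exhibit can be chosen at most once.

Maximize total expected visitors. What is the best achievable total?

By expected visitors per m²: model ship 20.18, ceramics vitrine 19.95, tapestry corridor 15.86, interactive orrery 14.45 lead.
Best packing: interactive orrery + model ship + ceramics vitrine + tapestry corridor — 77 m², 1374 total.
The spare 3 m² is too small for any remaining exhibit, and no exchange beats 1374.

1374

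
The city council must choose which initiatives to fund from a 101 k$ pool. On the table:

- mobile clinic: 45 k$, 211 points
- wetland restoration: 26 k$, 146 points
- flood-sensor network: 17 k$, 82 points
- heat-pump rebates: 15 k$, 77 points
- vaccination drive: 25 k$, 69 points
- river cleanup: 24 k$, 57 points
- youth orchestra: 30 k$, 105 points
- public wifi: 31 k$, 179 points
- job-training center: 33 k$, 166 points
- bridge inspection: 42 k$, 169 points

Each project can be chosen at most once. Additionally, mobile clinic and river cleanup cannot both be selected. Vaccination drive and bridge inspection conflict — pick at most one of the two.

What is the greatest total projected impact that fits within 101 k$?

By projected impact per k$: public wifi 5.77, wetland restoration 5.62, heat-pump rebates 5.13 lead.
Taking the top-ratio projects first gives wetland restoration + flood-sensor network + heat-pump rebates + public wifi for 484 (89 k$).
The 26 k$ tied up in wetland restoration is better spent on job-training center — total rises to 504 (96 k$).

504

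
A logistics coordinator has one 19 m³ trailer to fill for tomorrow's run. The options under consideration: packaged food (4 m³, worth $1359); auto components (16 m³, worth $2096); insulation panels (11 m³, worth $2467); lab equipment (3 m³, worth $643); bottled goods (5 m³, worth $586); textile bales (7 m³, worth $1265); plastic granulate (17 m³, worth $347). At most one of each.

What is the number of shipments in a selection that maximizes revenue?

3

Optimal total is 4469.
For example packaged food + insulation panels + lab equipment achieves it, using 18 m³.
Any selection reaching 4469 contains exactly 3 shipments.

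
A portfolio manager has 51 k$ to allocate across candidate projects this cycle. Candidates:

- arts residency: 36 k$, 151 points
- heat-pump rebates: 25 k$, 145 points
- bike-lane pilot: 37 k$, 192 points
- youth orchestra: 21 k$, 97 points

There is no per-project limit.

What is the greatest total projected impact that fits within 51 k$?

By projected impact per k$: heat-pump rebates 5.80, bike-lane pilot 5.19, youth orchestra 4.62, arts residency 4.19 lead.
Best packing: 2×heat-pump rebates — 50 k$, 290 total.
That's the maximum — no swap from here does better than 290.

290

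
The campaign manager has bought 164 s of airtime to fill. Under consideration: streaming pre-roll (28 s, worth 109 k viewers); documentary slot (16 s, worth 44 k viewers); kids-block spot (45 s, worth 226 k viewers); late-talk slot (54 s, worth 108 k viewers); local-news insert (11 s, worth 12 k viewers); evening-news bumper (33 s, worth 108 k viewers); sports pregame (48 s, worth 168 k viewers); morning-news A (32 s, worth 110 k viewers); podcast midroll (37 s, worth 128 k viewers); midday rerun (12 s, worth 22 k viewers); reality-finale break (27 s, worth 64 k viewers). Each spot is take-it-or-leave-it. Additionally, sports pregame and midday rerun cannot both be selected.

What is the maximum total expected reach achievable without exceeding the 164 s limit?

632

By expected reach per s: kids-block spot 5.02, streaming pre-roll 3.89, sports pregame 3.50 lead.
Greedy by ratio would take streaming pre-roll + kids-block spot + sports pregame + podcast midroll: 158 s used, total 631.
The 28 s tied up in streaming pre-roll is better spent on morning-news A — total rises to 632 (162 s).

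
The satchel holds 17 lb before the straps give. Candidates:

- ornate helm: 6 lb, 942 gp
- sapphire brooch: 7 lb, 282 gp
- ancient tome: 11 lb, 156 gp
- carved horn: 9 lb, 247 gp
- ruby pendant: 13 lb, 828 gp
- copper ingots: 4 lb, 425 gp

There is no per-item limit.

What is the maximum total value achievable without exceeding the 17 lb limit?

Ranking by ratio (value/lb): ornate helm 157.00, copper ingots 106.25, ruby pendant 63.69.
Best packing: 2×ornate helm + copper ingots — 16 lb, 2309 total.
The spare 1 lb is too small for any remaining item, and no exchange beats 2309.

2309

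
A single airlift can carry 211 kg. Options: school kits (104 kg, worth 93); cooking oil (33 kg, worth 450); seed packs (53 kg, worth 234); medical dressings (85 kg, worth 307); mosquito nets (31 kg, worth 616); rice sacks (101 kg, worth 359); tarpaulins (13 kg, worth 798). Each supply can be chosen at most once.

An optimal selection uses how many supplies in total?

Best achievable people served is 2223.
One optimal bundle: cooking oil + mosquito nets + rice sacks + tarpaulins (178 kg).
All optima have 4 supplies.

4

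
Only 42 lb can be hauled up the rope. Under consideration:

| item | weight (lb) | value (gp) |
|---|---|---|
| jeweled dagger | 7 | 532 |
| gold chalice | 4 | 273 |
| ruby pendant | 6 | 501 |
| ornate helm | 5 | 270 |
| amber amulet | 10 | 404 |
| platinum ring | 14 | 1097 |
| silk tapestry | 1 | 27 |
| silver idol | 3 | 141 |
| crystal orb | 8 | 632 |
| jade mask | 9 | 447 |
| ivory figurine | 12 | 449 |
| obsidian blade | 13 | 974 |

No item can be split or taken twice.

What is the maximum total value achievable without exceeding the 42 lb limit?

3235

Density check — ruby pendant 83.50, crystal orb 79.00, platinum ring 78.36 are the best per lb.
Taking the top-ratio items first gives jeweled dagger + gold chalice + ruby pendant + platinum ring + silver idol + crystal orb for 3176 (42 lb).
Replace gold chalice and ruby pendant and silver idol with obsidian blade: the trade gains 59 net, giving 3235 at 42 lb.
The closest alternative, ruby pendant + platinum ring + silk tapestry + crystal orb + obsidian blade, reaches only 3231.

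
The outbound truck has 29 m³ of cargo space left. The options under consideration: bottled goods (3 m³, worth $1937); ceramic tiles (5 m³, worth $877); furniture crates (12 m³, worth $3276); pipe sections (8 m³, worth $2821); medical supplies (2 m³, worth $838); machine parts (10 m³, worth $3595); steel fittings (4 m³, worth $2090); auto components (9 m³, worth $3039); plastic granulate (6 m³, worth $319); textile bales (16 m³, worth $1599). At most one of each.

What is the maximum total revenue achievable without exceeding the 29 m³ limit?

Density check — bottled goods 645.67, steel fittings 522.50, medical supplies 419.00, machine parts 359.50 are the best per m³.
A density-first pass picks bottled goods + pipe sections + medical supplies + machine parts + steel fittings — 11281 at 27 m³.
Dropping pipe sections frees 8 m³; slotting in auto components (9 m³) lifts the total to 11499 at 28 m³.
Every other selection either busts 29 m³ or fails to beat 11499.

11499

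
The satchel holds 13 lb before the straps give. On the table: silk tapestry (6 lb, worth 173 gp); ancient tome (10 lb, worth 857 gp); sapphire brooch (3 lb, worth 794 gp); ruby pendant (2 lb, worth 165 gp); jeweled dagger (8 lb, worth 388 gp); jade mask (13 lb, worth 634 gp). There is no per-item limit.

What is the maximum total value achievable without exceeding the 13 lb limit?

3176

Best packing: 4×sapphire brooch — 12 lb, 3176 total.
Every other selection either busts 13 lb or fails to beat 3176.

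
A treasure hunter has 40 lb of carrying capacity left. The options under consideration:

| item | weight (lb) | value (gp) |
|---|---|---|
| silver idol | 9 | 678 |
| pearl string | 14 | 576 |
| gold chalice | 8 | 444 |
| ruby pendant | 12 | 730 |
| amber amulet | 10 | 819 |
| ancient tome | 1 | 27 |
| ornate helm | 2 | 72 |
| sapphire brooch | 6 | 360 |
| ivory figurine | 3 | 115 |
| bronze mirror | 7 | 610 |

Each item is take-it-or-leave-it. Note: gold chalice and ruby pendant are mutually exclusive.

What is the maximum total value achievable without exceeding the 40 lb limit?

2911

Ranking by ratio (value/lb): bronze mirror 87.14, amber amulet 81.90, silver idol 75.33.
Greedy by ratio would take silver idol + ruby pendant + amber amulet + ornate helm + bronze mirror: 40 lb used, total 2909.
The 14 lb tied up in ruby pendant and ornate helm is better spent on gold chalice + sapphire brooch — total rises to 2911 (40 lb).
Every other selection either busts 40 lb or breaks a pairing rule or fails to beat 2911.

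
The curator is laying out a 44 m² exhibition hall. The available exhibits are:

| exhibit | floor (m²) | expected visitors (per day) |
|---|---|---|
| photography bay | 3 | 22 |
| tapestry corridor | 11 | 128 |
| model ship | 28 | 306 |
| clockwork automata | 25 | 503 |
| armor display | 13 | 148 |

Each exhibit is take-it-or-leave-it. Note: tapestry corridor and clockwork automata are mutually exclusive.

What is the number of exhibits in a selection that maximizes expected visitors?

3

Best achievable expected visitors is 673.
For example photography bay + clockwork automata + armor display achieves it, using 41 m².
Any selection reaching 673 contains exactly 3 exhibits.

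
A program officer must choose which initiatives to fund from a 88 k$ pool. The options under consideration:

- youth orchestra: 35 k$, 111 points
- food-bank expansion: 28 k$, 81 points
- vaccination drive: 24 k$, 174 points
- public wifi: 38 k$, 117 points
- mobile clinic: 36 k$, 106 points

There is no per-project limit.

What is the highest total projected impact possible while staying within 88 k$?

522

3×vaccination drive uses 72 of the 88 k$ and totals 522.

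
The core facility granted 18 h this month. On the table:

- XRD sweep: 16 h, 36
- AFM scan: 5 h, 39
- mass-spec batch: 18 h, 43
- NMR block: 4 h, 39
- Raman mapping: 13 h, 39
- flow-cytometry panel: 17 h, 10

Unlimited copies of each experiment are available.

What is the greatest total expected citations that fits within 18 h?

156

2×AFM scan + 2×NMR block uses 18 of the 18 h and totals 156.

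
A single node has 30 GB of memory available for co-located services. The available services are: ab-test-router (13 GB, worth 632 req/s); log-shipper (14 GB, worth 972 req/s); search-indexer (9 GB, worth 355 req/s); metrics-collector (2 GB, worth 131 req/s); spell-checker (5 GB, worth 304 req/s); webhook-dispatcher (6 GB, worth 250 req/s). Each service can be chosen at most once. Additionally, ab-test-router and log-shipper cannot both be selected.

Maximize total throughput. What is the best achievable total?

1762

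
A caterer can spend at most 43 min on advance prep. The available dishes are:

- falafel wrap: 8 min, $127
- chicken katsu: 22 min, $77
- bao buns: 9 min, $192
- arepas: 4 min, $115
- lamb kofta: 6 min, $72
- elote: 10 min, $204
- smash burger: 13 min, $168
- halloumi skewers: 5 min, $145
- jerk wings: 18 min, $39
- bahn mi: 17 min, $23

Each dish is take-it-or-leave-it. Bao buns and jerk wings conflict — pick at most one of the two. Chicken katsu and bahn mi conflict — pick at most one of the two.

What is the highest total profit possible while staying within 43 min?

855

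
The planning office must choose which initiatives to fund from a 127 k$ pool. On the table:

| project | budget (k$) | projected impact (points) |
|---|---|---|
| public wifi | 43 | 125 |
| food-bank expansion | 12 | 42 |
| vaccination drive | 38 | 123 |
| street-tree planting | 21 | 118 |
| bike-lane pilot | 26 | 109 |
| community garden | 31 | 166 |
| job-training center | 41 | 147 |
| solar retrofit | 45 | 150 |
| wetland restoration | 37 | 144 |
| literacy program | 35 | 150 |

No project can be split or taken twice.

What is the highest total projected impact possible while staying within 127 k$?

585

Taking food-bank expansion + street-tree planting + bike-lane pilot + community garden + literacy program: 125 k$ used, 585 in projected impact.
The spare 2 k$ is too small for any remaining project, and no exchange beats 585.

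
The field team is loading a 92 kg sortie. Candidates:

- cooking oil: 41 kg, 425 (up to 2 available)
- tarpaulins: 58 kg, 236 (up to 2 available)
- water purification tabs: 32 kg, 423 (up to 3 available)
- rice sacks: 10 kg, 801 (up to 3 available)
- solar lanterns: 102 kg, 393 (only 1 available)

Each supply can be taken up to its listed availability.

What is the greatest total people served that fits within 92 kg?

2828

Taking the top-ratio supplies first gives water purification tabs + 3×rice sacks for 2826 (62 kg).
Dropping water purification tabs frees 32 kg; slotting in cooking oil (41 kg) lifts the total to 2828 at 71 kg.
The spare 21 kg is too small for any remaining supply, and no exchange beats 2828.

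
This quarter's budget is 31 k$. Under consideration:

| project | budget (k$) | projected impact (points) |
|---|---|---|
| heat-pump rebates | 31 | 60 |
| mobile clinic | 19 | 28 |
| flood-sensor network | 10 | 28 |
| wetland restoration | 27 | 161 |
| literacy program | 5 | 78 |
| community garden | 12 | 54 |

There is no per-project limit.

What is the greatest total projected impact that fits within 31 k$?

468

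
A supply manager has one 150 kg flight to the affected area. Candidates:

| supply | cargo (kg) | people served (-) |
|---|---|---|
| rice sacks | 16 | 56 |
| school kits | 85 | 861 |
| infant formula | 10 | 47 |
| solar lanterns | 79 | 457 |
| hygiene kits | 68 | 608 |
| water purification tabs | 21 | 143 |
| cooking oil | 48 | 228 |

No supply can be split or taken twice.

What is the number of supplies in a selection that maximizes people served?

The maximum people served within 150 kg is 1145.
For example rice sacks + school kits + cooking oil achieves it, using 149 kg.
Any selection reaching 1145 contains exactly 3 supplies.

3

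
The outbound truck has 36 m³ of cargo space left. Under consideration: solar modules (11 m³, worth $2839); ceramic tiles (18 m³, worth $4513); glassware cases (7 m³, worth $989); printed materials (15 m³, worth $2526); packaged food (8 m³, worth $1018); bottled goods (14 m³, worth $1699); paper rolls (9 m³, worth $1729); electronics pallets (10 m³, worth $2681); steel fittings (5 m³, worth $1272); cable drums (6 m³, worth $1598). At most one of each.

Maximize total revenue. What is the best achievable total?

8950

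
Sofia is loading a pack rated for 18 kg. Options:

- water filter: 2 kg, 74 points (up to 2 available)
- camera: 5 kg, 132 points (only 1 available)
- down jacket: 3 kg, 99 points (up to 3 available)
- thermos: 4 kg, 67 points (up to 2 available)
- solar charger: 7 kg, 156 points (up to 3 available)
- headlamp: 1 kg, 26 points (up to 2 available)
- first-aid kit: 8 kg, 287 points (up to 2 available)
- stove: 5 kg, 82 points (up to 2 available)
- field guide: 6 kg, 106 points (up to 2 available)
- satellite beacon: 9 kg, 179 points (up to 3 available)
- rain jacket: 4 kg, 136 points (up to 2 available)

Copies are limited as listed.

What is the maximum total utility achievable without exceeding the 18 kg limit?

648

Greedy by ratio would take 2×water filter + 2×headlamp + first-aid kit + rain jacket: 18 kg used, total 623.
Dropping water filter and 2×headlamp and rain jacket frees 8 kg; slotting in first-aid kit (8 kg) lifts the total to 648 at 18 kg.
Every other selection either busts 18 kg or exceeds an availability limit or fails to beat 648.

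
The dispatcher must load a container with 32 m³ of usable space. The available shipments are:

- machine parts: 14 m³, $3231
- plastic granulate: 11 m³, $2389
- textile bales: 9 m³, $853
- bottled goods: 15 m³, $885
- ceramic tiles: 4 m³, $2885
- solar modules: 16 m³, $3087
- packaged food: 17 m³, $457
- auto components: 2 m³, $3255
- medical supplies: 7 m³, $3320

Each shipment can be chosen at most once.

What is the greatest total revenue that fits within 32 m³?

12691

The ratio ordering already packs tightly: machine parts + ceramic tiles + auto components + medical supplies, 27 m³, 12691.
The spare 5 m³ is too small for any remaining shipment, and no exchange beats 12691.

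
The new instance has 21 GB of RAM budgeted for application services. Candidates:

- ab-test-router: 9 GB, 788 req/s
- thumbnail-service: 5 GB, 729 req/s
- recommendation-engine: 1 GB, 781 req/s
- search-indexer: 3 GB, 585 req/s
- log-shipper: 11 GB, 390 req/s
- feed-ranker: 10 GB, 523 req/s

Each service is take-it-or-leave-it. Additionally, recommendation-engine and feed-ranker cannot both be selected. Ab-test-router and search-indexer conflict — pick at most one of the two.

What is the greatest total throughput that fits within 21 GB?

Best packing: thumbnail-service + recommendation-engine + search-indexer + log-shipper — 20 GB, 2485 total.
That's the maximum — no feasible swap from here does better than 2485.

2485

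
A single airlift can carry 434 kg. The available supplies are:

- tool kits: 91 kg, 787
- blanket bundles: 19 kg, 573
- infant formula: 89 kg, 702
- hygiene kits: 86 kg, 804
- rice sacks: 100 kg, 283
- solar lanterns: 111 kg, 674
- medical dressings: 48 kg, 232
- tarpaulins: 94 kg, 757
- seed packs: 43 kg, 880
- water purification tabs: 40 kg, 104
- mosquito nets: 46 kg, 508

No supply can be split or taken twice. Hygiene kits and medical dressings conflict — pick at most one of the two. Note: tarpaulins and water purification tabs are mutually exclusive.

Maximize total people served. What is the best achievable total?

Tool kits + blanket bundles + infant formula + hygiene kits + tarpaulins + seed packs uses 422 of the 434 kg and totals 4503.
The closest alternative, tool kits + blanket bundles + infant formula + medical dressings + tarpaulins + seed packs + mosquito nets, reaches only 4439.

4503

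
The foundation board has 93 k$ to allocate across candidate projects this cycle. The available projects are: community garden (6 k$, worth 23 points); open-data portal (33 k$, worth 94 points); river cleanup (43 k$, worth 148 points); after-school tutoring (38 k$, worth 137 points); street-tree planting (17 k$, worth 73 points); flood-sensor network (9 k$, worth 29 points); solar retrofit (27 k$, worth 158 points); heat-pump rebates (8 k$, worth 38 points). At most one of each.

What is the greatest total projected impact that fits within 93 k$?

406

The ratio heuristic lands on community garden + street-tree planting + flood-sensor network + solar retrofit + heat-pump rebates (321) but leaves 26 k$ idle.
Dropping community garden and flood-sensor network frees 15 k$; slotting in after-school tutoring (38 k$) lifts the total to 406 at 90 k$.
Nothing else within 93 k$ beats 406.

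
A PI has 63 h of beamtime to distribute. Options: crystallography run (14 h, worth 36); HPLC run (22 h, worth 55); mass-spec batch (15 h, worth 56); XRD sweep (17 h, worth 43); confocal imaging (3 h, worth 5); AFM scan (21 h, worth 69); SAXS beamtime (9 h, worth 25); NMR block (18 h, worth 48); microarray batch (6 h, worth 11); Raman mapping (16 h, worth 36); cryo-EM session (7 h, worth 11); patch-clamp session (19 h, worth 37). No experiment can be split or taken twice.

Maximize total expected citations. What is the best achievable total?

198

Density check — mass-spec batch 3.73, AFM scan 3.29, SAXS beamtime 2.78, NMR block 2.67 are the best per h.
Best packing: mass-spec batch + AFM scan + SAXS beamtime + NMR block — 63 h, 198 total.
That's the maximum — no swap from here does better than 198.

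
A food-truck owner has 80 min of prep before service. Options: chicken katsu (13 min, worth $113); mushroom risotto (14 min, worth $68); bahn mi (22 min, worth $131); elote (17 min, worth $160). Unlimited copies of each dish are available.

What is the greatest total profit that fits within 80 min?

706

A density-first pass picks 4×elote — 640 at 68 min.
Dropping elote frees 17 min; slotting in 2×chicken katsu (26 min) lifts the total to 706 at 77 min.
No other feasible combination exceeds 706.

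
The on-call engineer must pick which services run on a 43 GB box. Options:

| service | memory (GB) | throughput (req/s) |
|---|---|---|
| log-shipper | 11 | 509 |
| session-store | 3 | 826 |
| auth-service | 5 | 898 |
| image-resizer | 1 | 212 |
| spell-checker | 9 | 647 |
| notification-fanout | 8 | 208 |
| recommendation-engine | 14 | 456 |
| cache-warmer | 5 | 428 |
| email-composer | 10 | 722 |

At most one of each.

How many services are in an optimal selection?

6

The maximum throughput within 43 GB is 4030.
One optimal bundle: log-shipper + session-store + auth-service + spell-checker + cache-warmer + email-composer (43 GB).
All optima have 6 services.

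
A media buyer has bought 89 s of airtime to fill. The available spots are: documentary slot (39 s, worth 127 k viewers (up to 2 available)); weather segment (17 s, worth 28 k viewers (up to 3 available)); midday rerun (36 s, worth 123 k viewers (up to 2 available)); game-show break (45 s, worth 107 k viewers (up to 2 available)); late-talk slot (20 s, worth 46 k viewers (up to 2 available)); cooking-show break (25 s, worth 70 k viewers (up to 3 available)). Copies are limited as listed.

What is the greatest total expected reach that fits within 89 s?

274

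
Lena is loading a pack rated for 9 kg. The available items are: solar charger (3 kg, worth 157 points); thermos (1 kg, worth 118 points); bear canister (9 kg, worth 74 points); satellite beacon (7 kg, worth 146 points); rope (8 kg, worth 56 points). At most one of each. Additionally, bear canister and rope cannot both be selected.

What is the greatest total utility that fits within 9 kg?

275

Solar charger + thermos uses 4 of the 9 kg and totals 275.
No other feasible combination exceeds 275.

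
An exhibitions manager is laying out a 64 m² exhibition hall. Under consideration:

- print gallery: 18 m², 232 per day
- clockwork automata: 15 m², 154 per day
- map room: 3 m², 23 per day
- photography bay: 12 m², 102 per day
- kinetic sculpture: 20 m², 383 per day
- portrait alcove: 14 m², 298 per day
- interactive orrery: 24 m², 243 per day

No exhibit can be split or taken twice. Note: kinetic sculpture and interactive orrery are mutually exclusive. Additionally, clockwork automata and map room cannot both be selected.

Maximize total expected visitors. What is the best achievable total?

1015

Best packing: print gallery + photography bay + kinetic sculpture + portrait alcove — 64 m², 1015 total.
An exhaustive check of the 128 subsets confirms 1015.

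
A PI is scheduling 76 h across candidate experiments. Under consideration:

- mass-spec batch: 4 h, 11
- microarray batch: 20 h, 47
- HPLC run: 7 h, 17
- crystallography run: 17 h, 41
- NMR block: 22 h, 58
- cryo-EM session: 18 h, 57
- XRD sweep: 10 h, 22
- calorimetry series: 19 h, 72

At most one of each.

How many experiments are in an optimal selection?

4

Optimal total is 228.
crystallography run + NMR block + cryo-EM session + calorimetry series hits 228 at 76 h.
Every optimal selection uses 4 experiments.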